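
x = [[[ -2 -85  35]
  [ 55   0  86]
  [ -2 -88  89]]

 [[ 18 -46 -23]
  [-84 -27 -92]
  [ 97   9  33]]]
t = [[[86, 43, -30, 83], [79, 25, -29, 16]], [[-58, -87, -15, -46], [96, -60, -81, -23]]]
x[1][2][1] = 9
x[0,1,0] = 55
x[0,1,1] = 0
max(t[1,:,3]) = -23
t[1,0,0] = -58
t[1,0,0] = -58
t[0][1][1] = 25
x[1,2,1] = 9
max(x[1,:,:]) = 97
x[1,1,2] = -92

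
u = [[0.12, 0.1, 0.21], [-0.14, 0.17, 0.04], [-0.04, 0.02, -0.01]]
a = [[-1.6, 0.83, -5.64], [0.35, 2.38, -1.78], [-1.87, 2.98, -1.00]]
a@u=[[-0.08,-0.13,-0.25],  [-0.22,0.40,0.19],  [-0.6,0.3,-0.26]]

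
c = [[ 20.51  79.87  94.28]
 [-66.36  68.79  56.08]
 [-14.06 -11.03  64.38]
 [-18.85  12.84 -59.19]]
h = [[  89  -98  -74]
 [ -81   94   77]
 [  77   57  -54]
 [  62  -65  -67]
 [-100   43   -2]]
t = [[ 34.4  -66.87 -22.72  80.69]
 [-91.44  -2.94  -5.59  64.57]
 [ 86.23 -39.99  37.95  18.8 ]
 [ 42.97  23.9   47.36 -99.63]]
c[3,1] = 12.84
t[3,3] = -99.63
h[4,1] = 43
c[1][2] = 56.08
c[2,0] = -14.06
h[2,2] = -54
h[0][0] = 89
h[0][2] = -74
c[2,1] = -11.03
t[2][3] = 18.8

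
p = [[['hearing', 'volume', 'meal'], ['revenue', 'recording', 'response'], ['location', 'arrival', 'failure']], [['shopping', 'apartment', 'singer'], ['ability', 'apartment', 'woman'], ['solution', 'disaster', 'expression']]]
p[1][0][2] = 'singer'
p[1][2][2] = 'expression'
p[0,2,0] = 'location'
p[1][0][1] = 'apartment'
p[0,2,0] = 'location'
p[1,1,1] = 'apartment'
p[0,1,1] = 'recording'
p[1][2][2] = 'expression'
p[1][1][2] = 'woman'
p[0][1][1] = 'recording'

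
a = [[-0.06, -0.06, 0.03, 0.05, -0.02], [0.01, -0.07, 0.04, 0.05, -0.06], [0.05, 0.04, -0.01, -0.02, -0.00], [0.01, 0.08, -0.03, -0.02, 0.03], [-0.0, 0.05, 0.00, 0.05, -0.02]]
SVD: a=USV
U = [[-0.55, -0.05, -0.55, -0.62, 0.08],[-0.58, -0.33, 0.55, 0.12, 0.49],[0.31, -0.18, 0.53, -0.75, -0.16],[0.51, -0.21, -0.26, -0.1, 0.78],[0.06, -0.9, -0.21, 0.17, -0.34]]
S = [0.18, 0.08, 0.07, 0.0, 0.0]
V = [[0.27, 0.74, -0.33, -0.4, 0.34], [-0.15, -0.55, -0.08, -0.71, 0.41], [0.87, -0.22, 0.11, -0.22, -0.36], [-0.03, -0.21, -0.92, 0.1, -0.31], [-0.38, 0.24, 0.14, -0.53, -0.7]]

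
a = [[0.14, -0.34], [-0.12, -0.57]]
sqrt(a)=[[0.41+0.05j,(-0.18+0.33j)],[-0.06+0.12j,(0.03+0.74j)]]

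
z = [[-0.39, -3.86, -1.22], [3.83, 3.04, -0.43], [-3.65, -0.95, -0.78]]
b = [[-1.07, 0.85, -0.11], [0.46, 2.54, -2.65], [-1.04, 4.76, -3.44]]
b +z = [[-1.46, -3.01, -1.33], [4.29, 5.58, -3.08], [-4.69, 3.81, -4.22]]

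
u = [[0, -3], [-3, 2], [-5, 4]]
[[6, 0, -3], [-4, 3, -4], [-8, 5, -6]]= u@[[0, -1, 2], [-2, 0, 1]]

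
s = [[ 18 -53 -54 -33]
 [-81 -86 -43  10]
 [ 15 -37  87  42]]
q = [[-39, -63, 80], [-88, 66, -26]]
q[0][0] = -39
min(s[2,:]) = -37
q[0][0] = -39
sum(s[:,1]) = -176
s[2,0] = 15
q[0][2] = 80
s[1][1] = -86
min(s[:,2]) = -54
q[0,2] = 80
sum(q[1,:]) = -48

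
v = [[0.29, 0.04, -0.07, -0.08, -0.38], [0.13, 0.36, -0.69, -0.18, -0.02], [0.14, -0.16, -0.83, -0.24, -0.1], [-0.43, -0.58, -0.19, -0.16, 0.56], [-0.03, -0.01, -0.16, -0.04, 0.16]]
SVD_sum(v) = [[0.03, 0.01, -0.16, -0.05, -0.01], [0.13, 0.06, -0.7, -0.2, -0.06], [0.15, 0.07, -0.81, -0.24, -0.07], [0.01, 0.00, -0.05, -0.01, -0.00], [0.03, 0.01, -0.13, -0.04, -0.01]] + [[0.18, 0.22, 0.06, 0.04, -0.24], [0.07, 0.09, 0.02, 0.02, -0.10], [-0.06, -0.07, -0.02, -0.01, 0.08], [-0.45, -0.55, -0.15, -0.11, 0.59], [-0.07, -0.09, -0.02, -0.02, 0.09]] + [[0.07,-0.2,0.02,-0.03,-0.14], [-0.07,0.21,-0.02,0.03,0.14], [0.05,-0.15,0.01,-0.02,-0.1], [0.01,-0.04,0.0,-0.01,-0.03], [-0.02,0.07,-0.01,0.01,0.05]] + [[0.01, 0.01, 0.01, -0.05, 0.01], [0.00, 0.0, 0.01, -0.03, 0.0], [-0.00, -0.00, -0.01, 0.03, -0.00], [0.0, 0.00, 0.01, -0.03, 0.00], [0.0, 0.0, 0.00, -0.00, 0.00]] + [[0.01, -0.00, 0.00, 0.00, 0.0], [-0.01, 0.00, -0.00, -0.00, -0.01], [0.0, -0.0, 0.00, 0.00, 0.0], [-0.01, 0.0, -0.00, -0.00, -0.00], [0.04, -0.01, 0.00, 0.01, 0.03]]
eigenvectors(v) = [[0.09, 0.31, -0.73, -0.13, 0.83], [0.43, 0.61, 0.53, 0.08, -0.11], [0.79, 0.09, -0.23, 0.28, 0.16], [0.42, -0.72, 0.3, -0.95, -0.24], [0.12, -0.00, 0.20, 0.01, 0.47]]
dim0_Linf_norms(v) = [0.43, 0.58, 0.83, 0.24, 0.56]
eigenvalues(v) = [-1.05, 0.54, 0.37, -0.12, 0.08]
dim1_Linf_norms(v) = [0.38, 0.69, 0.83, 0.58, 0.16]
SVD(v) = [[-0.15, 0.36, -0.60, 0.69, -0.14],[-0.64, 0.15, 0.62, 0.37, 0.22],[-0.74, -0.12, -0.44, -0.49, -0.01],[-0.05, -0.9, -0.12, 0.39, 0.13],[-0.12, -0.14, 0.22, 0.04, -0.96]] @ diag([1.1677737751432833, 1.0468655361428665, 0.4256157543742305, 0.07339595742121721, 0.052356684258929656]) @ [[-0.18, -0.08, 0.94, 0.27, 0.08], [0.48, 0.58, 0.16, 0.12, -0.63], [-0.26, 0.79, -0.07, 0.12, 0.54], [0.11, 0.14, 0.29, -0.93, 0.11], [-0.81, 0.12, -0.05, -0.16, -0.55]]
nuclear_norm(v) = 2.77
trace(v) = -0.18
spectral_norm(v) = 1.17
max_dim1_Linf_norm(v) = 0.83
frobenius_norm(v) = 1.63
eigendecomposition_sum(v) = [[0.0, -0.02, -0.09, -0.03, 0.01], [0.01, -0.11, -0.45, -0.14, 0.03], [0.02, -0.2, -0.81, -0.26, 0.06], [0.01, -0.11, -0.43, -0.14, 0.03], [0.0, -0.03, -0.13, -0.04, 0.01]] + [[0.12, 0.19, -0.08, -0.03, -0.14],  [0.23, 0.38, -0.16, -0.05, -0.29],  [0.03, 0.05, -0.02, -0.01, -0.04],  [-0.27, -0.45, 0.19, 0.06, 0.34],  [-0.0, -0.00, 0.00, 0.00, 0.00]] + [[0.17, -0.11, 0.10, -0.01, -0.35], [-0.12, 0.08, -0.07, 0.01, 0.26], [0.05, -0.03, 0.03, -0.00, -0.11], [-0.07, 0.04, -0.04, 0.00, 0.14], [-0.04, 0.03, -0.03, 0.00, 0.09]] + [[-0.01, -0.01, 0.01, -0.01, 0.01], [0.01, 0.01, -0.01, 0.01, -0.01], [0.03, 0.02, -0.02, 0.03, -0.02], [-0.10, -0.07, 0.09, -0.09, 0.08], [0.0, 0.00, -0.00, 0.0, -0.0]] + [[0.02, -0.01, -0.01, -0.00, 0.1], [-0.00, 0.00, 0.0, 0.00, -0.01], [0.00, -0.0, -0.0, -0.0, 0.02], [-0.01, 0.00, 0.0, 0.00, -0.03], [0.01, -0.01, -0.0, -0.0, 0.06]]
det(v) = 0.00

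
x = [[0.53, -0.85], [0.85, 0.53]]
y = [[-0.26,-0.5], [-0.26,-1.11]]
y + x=[[0.27, -1.35], [0.59, -0.58]]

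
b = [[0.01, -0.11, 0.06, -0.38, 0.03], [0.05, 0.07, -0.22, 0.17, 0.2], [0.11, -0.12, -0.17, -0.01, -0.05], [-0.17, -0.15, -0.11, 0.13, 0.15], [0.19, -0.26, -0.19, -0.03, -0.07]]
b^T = [[0.01, 0.05, 0.11, -0.17, 0.19], [-0.11, 0.07, -0.12, -0.15, -0.26], [0.06, -0.22, -0.17, -0.11, -0.19], [-0.38, 0.17, -0.01, 0.13, -0.03], [0.03, 0.2, -0.05, 0.15, -0.07]]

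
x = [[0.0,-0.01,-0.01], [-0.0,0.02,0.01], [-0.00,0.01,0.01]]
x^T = [[0.0, -0.0, -0.0], [-0.01, 0.02, 0.01], [-0.01, 0.01, 0.01]]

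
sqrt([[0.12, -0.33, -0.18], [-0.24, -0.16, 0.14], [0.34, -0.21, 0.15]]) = [[0.44+0.17j, (-0.32+0.29j), (-0.16-0.02j)],[-0.23+0.24j, (0.17+0.41j), (0.13-0.03j)],[(0.31-0.01j), (-0.19-0.02j), (0.48+0j)]]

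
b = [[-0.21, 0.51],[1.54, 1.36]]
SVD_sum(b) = [[0.14, 0.13],  [1.51, 1.4]] + [[-0.35, 0.38], [0.03, -0.04]]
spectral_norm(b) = 2.06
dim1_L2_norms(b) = [0.55, 2.05]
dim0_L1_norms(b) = [1.75, 1.87]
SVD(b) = [[0.09,  1.00], [1.0,  -0.09]] @ diag([2.0629786590343584, 0.5191522439215709]) @ [[0.73,0.68],[-0.68,0.73]]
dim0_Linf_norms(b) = [1.54, 1.36]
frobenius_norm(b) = 2.13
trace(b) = 1.15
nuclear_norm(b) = 2.58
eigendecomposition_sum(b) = [[-0.51, 0.13], [0.4, -0.1]] + [[0.30, 0.38],[1.14, 1.46]]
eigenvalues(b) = [-0.61, 1.76]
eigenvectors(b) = [[-0.79, -0.25], [0.62, -0.97]]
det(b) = -1.07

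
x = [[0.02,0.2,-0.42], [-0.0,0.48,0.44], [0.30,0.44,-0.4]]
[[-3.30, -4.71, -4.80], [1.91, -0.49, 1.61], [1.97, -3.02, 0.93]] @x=[[-1.51, -5.03, 1.23],[0.52, 0.86, -1.66],[0.32, -0.65, -2.53]]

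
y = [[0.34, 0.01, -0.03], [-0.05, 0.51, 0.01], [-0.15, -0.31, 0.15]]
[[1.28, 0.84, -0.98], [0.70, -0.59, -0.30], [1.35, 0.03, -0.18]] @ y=[[0.54, 0.74, -0.18], [0.31, -0.2, -0.07], [0.48, 0.08, -0.07]]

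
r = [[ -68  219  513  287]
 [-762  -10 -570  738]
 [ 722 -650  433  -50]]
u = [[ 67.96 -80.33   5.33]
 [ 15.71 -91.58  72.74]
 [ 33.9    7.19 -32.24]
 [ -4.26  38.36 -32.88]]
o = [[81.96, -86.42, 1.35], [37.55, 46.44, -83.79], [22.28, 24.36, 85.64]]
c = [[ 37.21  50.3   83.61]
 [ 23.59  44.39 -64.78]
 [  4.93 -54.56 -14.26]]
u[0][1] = -80.33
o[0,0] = 81.96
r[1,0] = -762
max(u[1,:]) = 72.74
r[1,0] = -762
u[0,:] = [67.96, -80.33, 5.33]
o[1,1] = 46.44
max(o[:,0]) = 81.96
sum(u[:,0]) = 113.30999999999999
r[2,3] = -50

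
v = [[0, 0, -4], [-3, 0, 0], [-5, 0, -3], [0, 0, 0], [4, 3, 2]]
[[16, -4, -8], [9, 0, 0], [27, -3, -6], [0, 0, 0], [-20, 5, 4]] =v @ [[-3, 0, 0], [0, 1, 0], [-4, 1, 2]]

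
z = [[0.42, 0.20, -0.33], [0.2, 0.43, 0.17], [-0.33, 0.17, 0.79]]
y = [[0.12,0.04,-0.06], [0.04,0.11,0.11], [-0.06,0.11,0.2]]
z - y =[[0.30, 0.16, -0.27],[0.16, 0.32, 0.06],[-0.27, 0.06, 0.59]]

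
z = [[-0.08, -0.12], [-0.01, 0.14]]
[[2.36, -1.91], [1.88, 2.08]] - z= [[2.44,-1.79], [1.89,1.94]]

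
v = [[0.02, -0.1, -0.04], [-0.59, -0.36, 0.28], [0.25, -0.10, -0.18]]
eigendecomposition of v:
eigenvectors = [[-0.22, -0.49, 0.45],[-0.96, 0.14, -0.05],[-0.15, -0.86, 0.89]]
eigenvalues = [-0.45, -0.02, -0.05]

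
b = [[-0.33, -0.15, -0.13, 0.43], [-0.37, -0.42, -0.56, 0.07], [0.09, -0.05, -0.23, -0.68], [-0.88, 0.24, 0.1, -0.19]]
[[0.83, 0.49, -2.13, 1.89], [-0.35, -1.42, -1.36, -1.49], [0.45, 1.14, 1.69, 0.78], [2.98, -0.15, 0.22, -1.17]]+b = [[0.50,0.34,-2.26,2.32],  [-0.72,-1.84,-1.92,-1.42],  [0.54,1.09,1.46,0.10],  [2.1,0.09,0.32,-1.36]]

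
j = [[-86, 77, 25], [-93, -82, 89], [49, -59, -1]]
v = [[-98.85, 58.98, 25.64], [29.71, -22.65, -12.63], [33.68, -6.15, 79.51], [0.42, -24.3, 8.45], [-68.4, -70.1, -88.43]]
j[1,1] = -82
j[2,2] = -1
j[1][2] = 89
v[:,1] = [58.98, -22.65, -6.15, -24.3, -70.1]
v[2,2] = 79.51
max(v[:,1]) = 58.98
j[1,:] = [-93, -82, 89]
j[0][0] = -86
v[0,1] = 58.98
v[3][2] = 8.45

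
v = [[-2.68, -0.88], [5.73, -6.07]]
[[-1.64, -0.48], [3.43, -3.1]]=v @ [[0.61, 0.01], [0.01, 0.52]]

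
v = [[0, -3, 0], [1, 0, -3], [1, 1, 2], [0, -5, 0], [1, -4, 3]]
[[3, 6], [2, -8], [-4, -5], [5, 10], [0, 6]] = v @ [[-1, -5], [-1, -2], [-1, 1]]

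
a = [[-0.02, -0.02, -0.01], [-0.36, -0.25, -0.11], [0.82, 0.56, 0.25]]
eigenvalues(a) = [0.02j, -0.02j, (-0.03+0j)]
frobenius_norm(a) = 1.12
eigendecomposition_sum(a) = [[(-0.01+0.01j), (-0.01+0j), -0.01+0.00j], [(-0.08-0.05j), -0.02-0.06j, (-0.01-0.03j)], [(0.21+0.08j), 0.07+0.12j, 0.04+0.06j]] + [[-0.01-0.01j, (-0.01-0j), -0.01-0.00j], [-0.08+0.05j, (-0.02+0.06j), (-0.01+0.03j)], [(0.21-0.08j), 0.07-0.12j, 0.04-0.06j]] + [[0.00+0.00j, 0.00-0.00j, -0j], [-0.20-0.00j, -0.21+0.00j, (-0.09+0j)], [(0.4+0j), (0.41-0j), 0.18-0.00j]]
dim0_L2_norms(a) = [0.9, 0.61, 0.27]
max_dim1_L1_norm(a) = 1.63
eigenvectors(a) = [[(0.02-0.06j), (0.02+0.06j), (-0+0j)], [(0.38+0.06j), (0.38-0.06j), (0.45+0j)], [(-0.92+0j), (-0.92-0j), (-0.89+0j)]]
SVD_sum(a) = [[-0.02, -0.02, -0.01], [-0.36, -0.25, -0.11], [0.82, 0.56, 0.25]] + [[0.0, -0.0, -0.0], [0.0, -0.0, -0.00], [0.00, -0.0, -0.0]] + [[-0.0,0.0,-0.00],[0.0,-0.00,0.0],[0.00,-0.00,0.00]]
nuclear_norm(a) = 1.13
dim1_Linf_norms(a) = [0.02, 0.36, 0.82]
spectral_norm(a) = 1.12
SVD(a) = [[-0.03, -0.91, 0.42], [-0.40, -0.38, -0.83], [0.91, -0.19, -0.36]] @ diag([1.1196225155197677, 0.006537176943192579, 0.001639530054751317]) @ [[0.8,  0.55,  0.24], [-0.60,  0.71,  0.37], [-0.03,  0.44,  -0.9]]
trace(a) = -0.02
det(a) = -0.00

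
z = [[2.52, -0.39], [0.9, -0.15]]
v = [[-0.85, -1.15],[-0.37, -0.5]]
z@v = [[-2.0, -2.7], [-0.71, -0.96]]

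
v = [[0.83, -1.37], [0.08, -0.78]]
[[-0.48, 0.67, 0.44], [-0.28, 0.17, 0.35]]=v @ [[0.01, 0.54, -0.24], [0.36, -0.16, -0.47]]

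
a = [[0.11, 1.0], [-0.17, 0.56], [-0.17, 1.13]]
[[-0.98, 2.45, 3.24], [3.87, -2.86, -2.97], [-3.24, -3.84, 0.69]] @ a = [[-1.08, 4.05], [1.42, -1.09], [0.18, -4.61]]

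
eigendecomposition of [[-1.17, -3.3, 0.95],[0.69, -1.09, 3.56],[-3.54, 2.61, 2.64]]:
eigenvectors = [[0.14+0.00j, 0.72+0.00j, (0.72-0j)], [-0.50+0.00j, 0.27-0.50j, (0.27+0.5j)], [-0.85+0.00j, 0.17+0.37j, 0.17-0.37j]]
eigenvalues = [(4.77+0j), (-2.19+2.78j), (-2.19-2.78j)]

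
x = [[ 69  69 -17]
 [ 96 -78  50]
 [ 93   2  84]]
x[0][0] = 69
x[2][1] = 2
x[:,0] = [69, 96, 93]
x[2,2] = 84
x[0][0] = 69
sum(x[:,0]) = 258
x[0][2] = -17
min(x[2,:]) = 2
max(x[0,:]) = 69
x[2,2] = 84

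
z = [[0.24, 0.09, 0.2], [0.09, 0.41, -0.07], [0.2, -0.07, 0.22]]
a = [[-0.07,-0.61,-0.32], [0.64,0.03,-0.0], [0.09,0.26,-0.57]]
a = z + [[-0.31, -0.70, -0.52],[0.55, -0.38, 0.07],[-0.11, 0.33, -0.79]]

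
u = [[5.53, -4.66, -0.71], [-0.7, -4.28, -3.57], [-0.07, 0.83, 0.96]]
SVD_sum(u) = [[3.73, -5.33, -2.16], [2.22, -3.17, -1.28], [-0.54, 0.77, 0.31]] + [[1.80, 0.67, 1.45], [-2.90, -1.08, -2.33], [0.57, 0.21, 0.46]] + [[-0.0, -0.0, 0.00],  [-0.02, -0.03, 0.04],  [-0.10, -0.15, 0.19]]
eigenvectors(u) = [[-1.0, 0.42, -0.37], [0.06, 0.89, -0.53], [0.02, -0.14, 0.77]]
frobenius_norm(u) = 9.27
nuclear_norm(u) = 12.92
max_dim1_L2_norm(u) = 7.27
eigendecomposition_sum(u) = [[5.7, -2.54, 1.03],[-0.35, 0.15, -0.06],[-0.14, 0.06, -0.03]] + [[-0.16, -2.08, -1.51],[-0.34, -4.39, -3.18],[0.05, 0.7, 0.51]] + [[-0.01,-0.03,-0.23], [-0.01,-0.05,-0.33], [0.02,0.07,0.48]]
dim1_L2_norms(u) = [7.27, 5.62, 1.27]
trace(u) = 2.21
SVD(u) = [[-0.85, 0.52, 0.02], [-0.51, -0.84, 0.20], [0.12, 0.16, 0.98]] @ diag([8.035090148273035, 4.618866672890029, 0.2696237511634226]) @ [[-0.54,0.78,0.32], [0.75,0.28,0.60], [-0.38,-0.56,0.73]]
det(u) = -10.01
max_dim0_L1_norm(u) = 9.77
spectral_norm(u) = 8.04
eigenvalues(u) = [5.83, -4.04, 0.42]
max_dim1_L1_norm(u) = 10.9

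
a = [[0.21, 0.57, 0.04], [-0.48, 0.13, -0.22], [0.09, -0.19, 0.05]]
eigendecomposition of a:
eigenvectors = [[(0.73+0j), (0.73-0j), -0.39+0.00j], [-0.00+0.63j, (-0-0.63j), 0.09+0.00j], [-0.19-0.19j, (-0.19+0.19j), (0.91+0j)]]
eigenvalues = [(0.2+0.49j), (0.2-0.49j), (-0.01+0j)]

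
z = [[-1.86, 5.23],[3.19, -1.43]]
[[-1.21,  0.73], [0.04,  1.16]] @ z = [[4.58, -7.37], [3.63, -1.45]]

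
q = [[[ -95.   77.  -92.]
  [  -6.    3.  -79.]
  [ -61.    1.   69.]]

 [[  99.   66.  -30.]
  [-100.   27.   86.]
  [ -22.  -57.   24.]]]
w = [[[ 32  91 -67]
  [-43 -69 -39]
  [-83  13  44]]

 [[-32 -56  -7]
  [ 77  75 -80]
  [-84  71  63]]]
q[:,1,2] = [-79.0, 86.0]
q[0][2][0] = -61.0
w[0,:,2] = [-67, -39, 44]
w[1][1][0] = 77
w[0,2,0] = -83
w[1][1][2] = -80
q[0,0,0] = -95.0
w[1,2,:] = [-84, 71, 63]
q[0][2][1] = 1.0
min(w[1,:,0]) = -84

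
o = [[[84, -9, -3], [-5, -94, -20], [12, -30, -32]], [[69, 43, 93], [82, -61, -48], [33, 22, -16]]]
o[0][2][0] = 12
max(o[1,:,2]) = 93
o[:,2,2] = [-32, -16]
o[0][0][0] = 84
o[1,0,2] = 93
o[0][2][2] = -32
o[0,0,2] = -3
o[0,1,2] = -20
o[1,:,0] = [69, 82, 33]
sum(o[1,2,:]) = 39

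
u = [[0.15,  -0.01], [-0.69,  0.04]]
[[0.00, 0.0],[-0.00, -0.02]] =u @[[0.01, 0.06],[0.06, 0.55]]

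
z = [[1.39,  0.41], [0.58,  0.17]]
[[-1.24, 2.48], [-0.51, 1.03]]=z@[[-0.26, 1.03], [-2.14, 2.55]]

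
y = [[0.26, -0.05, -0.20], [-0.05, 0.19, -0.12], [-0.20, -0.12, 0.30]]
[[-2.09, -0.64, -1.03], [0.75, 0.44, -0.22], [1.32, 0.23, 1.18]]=y @ [[-4.79,0.91,-1.79], [4.62,4.62,0.12], [3.07,3.23,2.79]]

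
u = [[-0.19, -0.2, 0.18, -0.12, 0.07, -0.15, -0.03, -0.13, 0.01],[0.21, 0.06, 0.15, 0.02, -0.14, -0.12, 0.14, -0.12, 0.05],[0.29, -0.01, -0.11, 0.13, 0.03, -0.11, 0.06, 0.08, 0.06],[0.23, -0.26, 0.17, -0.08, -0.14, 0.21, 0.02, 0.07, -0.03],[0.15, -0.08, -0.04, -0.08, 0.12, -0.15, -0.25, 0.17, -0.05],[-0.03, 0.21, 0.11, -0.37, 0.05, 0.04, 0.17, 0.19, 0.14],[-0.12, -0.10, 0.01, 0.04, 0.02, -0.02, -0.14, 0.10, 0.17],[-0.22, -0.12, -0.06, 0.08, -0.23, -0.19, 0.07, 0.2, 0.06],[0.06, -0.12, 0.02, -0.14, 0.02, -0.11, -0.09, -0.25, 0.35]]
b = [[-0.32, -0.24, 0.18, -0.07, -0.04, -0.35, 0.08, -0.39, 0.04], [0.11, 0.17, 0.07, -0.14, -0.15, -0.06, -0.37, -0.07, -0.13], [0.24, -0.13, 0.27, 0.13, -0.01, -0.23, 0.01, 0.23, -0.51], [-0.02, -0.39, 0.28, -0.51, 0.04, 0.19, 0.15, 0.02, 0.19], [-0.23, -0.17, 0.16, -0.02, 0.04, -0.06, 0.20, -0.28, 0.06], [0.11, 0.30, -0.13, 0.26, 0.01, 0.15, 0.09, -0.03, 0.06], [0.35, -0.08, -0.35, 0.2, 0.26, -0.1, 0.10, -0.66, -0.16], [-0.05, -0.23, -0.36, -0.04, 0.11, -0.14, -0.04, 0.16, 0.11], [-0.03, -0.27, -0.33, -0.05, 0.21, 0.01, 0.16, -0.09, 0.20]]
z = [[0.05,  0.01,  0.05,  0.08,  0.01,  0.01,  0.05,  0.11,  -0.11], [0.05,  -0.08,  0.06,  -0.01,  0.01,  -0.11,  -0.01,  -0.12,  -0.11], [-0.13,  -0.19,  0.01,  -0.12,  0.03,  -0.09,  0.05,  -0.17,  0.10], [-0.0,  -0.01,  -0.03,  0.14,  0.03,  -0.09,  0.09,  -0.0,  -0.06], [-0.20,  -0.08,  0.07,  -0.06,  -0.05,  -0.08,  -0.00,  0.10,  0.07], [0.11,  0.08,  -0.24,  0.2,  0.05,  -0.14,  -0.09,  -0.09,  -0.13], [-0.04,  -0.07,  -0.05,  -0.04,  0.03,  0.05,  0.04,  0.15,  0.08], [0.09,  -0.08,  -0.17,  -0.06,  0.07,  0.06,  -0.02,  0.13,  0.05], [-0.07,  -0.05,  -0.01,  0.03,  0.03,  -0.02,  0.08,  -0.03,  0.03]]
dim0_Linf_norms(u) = [0.29, 0.26, 0.18, 0.37, 0.23, 0.21, 0.25, 0.25, 0.35]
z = u @ b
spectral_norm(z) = 0.52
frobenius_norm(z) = 0.80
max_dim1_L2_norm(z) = 0.41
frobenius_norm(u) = 1.29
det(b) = -0.00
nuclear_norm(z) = 1.84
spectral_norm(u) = 0.58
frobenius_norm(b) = 1.93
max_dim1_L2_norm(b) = 0.92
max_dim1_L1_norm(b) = 2.26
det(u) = -0.00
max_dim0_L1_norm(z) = 0.9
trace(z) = 0.13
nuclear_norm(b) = 4.60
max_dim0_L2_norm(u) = 0.55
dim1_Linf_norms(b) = [0.39, 0.37, 0.51, 0.51, 0.28, 0.3, 0.66, 0.36, 0.33]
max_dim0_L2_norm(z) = 0.34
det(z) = 0.00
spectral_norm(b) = 1.04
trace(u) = 0.25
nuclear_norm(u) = 3.58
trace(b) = 0.26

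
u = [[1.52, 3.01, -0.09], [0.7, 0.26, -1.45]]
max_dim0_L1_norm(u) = 3.27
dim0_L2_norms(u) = [1.67, 3.02, 1.45]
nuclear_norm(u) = 4.93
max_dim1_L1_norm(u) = 4.62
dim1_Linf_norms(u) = [3.01, 1.45]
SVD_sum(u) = [[1.60, 2.93, -0.39], [0.35, 0.63, -0.08]] + [[-0.08, 0.08, 0.3], [0.35, -0.37, -1.37]]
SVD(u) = [[-0.98, -0.21],[-0.21, 0.98]] @ diag([3.435985524823588, 1.494223367908148]) @ [[-0.48, -0.87, 0.11], [0.24, -0.26, -0.94]]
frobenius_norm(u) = 3.75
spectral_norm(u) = 3.44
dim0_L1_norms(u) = [2.22, 3.27, 1.54]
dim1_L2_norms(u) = [3.37, 1.63]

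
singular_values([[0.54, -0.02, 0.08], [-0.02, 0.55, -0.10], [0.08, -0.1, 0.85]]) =[0.9, 0.52, 0.52]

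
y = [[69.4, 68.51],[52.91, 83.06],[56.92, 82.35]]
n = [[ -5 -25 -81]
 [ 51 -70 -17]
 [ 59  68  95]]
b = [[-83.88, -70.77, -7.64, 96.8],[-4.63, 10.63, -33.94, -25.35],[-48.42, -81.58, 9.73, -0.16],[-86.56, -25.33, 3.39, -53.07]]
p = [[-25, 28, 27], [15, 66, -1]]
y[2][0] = 56.92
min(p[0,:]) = -25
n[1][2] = -17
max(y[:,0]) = 69.4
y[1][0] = 52.91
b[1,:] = [-4.63, 10.63, -33.94, -25.35]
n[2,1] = 68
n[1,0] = 51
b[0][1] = -70.77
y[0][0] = 69.4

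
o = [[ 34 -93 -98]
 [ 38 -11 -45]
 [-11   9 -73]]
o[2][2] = -73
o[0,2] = -98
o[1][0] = 38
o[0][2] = -98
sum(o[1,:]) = -18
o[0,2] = -98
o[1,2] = -45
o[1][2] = -45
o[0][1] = -93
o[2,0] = -11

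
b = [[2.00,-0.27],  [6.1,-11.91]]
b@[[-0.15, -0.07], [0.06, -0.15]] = [[-0.32, -0.10], [-1.63, 1.36]]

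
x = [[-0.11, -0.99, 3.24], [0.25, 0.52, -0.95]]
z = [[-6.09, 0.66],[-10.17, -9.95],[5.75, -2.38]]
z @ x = [[0.83, 6.37, -20.36], [-1.37, 4.89, -23.5], [-1.23, -6.93, 20.89]]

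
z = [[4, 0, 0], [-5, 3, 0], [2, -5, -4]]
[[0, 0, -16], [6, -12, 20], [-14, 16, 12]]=z @ [[0, 0, -4], [2, -4, 0], [1, 1, -5]]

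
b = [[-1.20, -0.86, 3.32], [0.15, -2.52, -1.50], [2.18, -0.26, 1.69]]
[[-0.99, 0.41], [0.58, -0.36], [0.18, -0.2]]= b @ [[0.25, -0.15], [-0.08, 0.08], [-0.23, 0.09]]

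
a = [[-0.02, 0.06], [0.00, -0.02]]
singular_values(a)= [0.07, 0.01]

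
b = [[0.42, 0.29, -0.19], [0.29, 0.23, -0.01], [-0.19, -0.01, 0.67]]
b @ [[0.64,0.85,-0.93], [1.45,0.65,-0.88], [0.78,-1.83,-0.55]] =[[0.54, 0.89, -0.54], [0.51, 0.41, -0.47], [0.39, -1.39, -0.18]]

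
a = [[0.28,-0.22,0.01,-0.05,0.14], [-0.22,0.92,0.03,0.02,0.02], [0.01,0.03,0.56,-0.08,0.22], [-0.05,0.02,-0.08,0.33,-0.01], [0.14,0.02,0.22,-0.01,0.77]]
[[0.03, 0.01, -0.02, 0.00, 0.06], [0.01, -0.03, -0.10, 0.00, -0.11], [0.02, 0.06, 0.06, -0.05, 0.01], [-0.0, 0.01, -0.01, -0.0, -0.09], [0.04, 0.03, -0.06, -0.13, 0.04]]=a @ [[0.13,0.02,-0.18,0.13,0.05], [0.04,-0.03,-0.16,0.04,-0.10], [0.03,0.12,0.15,-0.03,-0.03], [0.01,0.07,0.0,0.00,-0.25], [0.02,-0.0,-0.08,-0.18,0.05]]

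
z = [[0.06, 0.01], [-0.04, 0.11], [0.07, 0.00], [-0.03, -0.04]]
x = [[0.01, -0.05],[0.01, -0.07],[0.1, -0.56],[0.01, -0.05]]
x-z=[[-0.05,-0.06], [0.05,-0.18], [0.03,-0.56], [0.04,-0.01]]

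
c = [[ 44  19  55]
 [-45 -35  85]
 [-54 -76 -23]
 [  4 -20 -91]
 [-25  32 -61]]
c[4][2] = -61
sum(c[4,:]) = -54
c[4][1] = 32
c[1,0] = -45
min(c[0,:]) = 19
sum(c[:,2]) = -35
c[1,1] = -35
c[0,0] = 44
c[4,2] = -61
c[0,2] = 55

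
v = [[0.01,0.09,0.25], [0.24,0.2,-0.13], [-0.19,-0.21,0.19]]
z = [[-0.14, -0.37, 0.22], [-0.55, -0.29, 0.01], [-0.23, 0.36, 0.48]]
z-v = [[-0.15, -0.46, -0.03], [-0.79, -0.49, 0.14], [-0.04, 0.57, 0.29]]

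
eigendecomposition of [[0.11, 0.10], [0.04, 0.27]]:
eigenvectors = [[-0.98, -0.48], [0.21, -0.88]]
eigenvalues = [0.09, 0.29]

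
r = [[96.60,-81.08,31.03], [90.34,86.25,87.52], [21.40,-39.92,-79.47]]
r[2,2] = -79.47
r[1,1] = 86.25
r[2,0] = 21.4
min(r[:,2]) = -79.47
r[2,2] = -79.47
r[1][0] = 90.34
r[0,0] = 96.6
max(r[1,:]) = 90.34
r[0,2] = 31.03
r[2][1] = -39.92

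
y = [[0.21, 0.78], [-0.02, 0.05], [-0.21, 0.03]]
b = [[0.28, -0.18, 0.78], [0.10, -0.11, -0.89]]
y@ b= [[0.14,-0.12,-0.53], [-0.00,-0.0,-0.06], [-0.06,0.03,-0.19]]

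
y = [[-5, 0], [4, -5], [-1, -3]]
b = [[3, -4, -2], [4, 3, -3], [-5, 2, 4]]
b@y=[[-29, 26], [-5, -6], [29, -22]]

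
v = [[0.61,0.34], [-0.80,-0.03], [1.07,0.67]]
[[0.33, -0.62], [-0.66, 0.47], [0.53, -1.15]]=v@[[0.84, -0.55], [-0.55, -0.84]]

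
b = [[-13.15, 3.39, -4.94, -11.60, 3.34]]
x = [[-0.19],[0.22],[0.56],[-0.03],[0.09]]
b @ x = [[1.13]]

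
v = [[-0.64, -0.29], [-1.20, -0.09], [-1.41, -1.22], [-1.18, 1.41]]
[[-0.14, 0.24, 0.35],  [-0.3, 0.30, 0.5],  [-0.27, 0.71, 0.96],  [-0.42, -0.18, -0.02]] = v @ [[0.26, -0.23, -0.39], [-0.08, -0.32, -0.34]]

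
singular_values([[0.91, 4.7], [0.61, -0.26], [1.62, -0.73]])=[4.81, 1.84]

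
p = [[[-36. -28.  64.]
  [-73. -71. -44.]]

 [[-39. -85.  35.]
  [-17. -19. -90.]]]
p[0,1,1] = -71.0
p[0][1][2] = -44.0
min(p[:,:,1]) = -85.0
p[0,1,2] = -44.0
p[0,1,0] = -73.0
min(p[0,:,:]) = -73.0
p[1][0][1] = -85.0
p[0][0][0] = -36.0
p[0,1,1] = -71.0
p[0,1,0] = -73.0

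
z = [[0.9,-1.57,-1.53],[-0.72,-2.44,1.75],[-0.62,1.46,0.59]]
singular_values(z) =[3.28, 2.69, 0.15]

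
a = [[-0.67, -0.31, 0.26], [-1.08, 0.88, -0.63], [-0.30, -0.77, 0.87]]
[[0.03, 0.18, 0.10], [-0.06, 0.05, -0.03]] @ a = [[-0.24, 0.07, -0.02], [-0.00, 0.09, -0.07]]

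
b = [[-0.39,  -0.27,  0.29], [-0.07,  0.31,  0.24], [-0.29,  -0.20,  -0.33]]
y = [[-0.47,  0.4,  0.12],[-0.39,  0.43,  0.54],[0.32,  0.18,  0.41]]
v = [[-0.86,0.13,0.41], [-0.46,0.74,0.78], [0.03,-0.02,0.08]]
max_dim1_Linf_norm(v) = 0.86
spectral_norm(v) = 1.41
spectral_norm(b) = 0.61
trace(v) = -0.04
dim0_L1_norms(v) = [1.35, 0.89, 1.27]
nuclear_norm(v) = 2.04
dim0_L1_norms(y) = [1.18, 1.01, 1.07]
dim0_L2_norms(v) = [0.98, 0.75, 0.88]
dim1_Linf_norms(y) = [0.47, 0.54, 0.41]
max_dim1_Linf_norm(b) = 0.39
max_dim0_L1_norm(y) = 1.18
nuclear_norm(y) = 1.69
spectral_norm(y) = 0.99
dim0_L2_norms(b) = [0.49, 0.46, 0.5]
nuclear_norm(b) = 1.37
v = b + y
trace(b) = -0.41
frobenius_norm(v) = 1.52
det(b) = 0.08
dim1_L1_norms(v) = [1.4, 1.98, 0.13]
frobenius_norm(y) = 1.15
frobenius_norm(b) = 0.84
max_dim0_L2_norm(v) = 0.98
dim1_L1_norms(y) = [0.99, 1.36, 0.91]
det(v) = -0.06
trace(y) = 0.37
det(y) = 0.07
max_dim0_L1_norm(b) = 0.86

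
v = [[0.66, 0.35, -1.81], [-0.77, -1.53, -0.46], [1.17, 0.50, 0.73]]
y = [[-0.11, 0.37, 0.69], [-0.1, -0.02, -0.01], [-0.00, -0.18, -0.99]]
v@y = [[-0.11, 0.56, 2.24],  [0.24, -0.17, -0.06],  [-0.18, 0.29, 0.08]]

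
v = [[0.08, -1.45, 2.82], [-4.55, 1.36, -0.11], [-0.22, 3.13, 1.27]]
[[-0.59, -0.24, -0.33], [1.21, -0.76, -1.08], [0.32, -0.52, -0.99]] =v@[[-0.22, 0.14, 0.18], [0.14, -0.10, -0.21], [-0.13, -0.14, -0.23]]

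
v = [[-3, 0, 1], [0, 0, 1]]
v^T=[[-3, 0], [0, 0], [1, 1]]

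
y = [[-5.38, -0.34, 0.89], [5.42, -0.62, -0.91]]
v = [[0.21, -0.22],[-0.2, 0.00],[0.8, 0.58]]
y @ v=[[-0.35, 1.7], [0.53, -1.72]]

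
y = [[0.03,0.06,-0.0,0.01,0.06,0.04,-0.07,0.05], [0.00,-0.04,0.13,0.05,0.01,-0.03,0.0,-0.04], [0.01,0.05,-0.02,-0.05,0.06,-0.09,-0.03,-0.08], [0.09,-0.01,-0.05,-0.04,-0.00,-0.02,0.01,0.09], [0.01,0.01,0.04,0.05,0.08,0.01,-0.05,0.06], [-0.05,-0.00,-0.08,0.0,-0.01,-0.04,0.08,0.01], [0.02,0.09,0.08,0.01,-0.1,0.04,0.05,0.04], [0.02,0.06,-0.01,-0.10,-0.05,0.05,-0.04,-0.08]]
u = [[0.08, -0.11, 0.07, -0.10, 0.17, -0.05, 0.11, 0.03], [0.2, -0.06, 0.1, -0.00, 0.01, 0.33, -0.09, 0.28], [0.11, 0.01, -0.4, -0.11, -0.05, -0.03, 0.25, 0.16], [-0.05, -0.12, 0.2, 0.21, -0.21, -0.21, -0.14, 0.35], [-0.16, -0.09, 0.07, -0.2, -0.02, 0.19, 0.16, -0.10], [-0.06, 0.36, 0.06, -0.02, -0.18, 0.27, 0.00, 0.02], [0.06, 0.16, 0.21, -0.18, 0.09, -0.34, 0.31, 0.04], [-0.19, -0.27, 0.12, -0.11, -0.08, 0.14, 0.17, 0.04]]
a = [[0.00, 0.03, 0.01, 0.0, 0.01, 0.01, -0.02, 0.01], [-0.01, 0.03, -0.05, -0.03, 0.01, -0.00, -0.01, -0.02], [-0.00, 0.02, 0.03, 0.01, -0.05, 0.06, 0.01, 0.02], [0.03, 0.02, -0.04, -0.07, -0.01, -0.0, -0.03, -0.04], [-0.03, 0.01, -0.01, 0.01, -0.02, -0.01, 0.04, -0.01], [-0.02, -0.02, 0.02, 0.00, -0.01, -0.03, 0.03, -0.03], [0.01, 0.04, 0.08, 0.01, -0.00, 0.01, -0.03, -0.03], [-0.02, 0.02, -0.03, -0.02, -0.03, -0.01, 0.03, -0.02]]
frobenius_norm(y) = 0.42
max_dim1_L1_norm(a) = 0.24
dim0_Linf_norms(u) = [0.2, 0.36, 0.4, 0.21, 0.21, 0.34, 0.31, 0.35]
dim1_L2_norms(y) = [0.13, 0.15, 0.16, 0.14, 0.13, 0.13, 0.18, 0.16]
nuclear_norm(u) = 3.33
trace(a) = -0.11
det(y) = 0.00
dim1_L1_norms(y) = [0.32, 0.3, 0.39, 0.31, 0.31, 0.27, 0.43, 0.41]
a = u @ y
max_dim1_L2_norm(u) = 0.58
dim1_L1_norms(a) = [0.09, 0.16, 0.2, 0.24, 0.14, 0.16, 0.21, 0.18]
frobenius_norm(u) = 1.36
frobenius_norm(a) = 0.22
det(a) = 0.00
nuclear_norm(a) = 0.49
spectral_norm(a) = 0.13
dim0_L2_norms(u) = [0.36, 0.52, 0.53, 0.39, 0.35, 0.63, 0.5, 0.49]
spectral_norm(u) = 0.68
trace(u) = 0.43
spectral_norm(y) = 0.21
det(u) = -0.00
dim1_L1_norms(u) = [0.72, 1.07, 1.12, 1.49, 0.99, 0.97, 1.39, 1.12]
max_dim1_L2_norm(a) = 0.1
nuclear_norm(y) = 1.02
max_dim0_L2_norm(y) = 0.19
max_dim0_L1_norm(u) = 1.56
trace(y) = -0.06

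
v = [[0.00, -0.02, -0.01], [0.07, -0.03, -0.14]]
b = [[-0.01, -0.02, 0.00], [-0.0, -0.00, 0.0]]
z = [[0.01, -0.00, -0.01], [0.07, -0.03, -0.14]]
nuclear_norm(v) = 0.18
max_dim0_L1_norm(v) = 0.15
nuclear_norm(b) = 0.02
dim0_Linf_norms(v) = [0.07, 0.03, 0.14]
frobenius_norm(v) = 0.16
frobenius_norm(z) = 0.16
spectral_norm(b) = 0.02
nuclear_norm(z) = 0.17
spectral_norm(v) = 0.16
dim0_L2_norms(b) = [0.01, 0.02, 0.0]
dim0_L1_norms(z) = [0.08, 0.03, 0.15]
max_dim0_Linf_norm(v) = 0.14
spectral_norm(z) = 0.16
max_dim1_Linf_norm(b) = 0.02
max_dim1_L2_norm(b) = 0.02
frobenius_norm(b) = 0.02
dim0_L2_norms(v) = [0.07, 0.04, 0.14]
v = b + z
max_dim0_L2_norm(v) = 0.14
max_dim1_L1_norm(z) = 0.24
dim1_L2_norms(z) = [0.01, 0.16]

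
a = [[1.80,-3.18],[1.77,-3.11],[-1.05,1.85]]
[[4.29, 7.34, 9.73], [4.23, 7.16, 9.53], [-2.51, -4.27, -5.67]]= a@[[2.81, -2.28, 0.85], [0.24, -3.6, -2.58]]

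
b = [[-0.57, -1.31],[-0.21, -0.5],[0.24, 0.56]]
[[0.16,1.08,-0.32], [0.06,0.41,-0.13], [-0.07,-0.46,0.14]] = b@[[-0.15,-0.43,-0.45], [-0.06,-0.64,0.44]]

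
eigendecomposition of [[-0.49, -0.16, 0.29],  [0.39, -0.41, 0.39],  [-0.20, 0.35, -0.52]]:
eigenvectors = [[0.66+0.00j, 0.66-0.00j, (0.1+0j)], [(0.13-0.5j), (0.13+0.5j), (0.8+0j)], [(-0.34+0.44j), (-0.34-0.44j), 0.59+0.00j]]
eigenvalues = [(-0.67+0.31j), (-0.67-0.31j), (-0.08+0j)]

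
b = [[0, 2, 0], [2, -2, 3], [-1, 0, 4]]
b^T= [[0, 2, -1], [2, -2, 0], [0, 3, 4]]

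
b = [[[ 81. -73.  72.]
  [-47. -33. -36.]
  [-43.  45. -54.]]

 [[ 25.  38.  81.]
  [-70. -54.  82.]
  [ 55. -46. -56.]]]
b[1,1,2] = 82.0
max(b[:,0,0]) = 81.0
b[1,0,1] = 38.0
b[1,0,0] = 25.0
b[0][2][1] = 45.0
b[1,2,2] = -56.0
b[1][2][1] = -46.0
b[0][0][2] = 72.0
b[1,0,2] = 81.0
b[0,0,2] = 72.0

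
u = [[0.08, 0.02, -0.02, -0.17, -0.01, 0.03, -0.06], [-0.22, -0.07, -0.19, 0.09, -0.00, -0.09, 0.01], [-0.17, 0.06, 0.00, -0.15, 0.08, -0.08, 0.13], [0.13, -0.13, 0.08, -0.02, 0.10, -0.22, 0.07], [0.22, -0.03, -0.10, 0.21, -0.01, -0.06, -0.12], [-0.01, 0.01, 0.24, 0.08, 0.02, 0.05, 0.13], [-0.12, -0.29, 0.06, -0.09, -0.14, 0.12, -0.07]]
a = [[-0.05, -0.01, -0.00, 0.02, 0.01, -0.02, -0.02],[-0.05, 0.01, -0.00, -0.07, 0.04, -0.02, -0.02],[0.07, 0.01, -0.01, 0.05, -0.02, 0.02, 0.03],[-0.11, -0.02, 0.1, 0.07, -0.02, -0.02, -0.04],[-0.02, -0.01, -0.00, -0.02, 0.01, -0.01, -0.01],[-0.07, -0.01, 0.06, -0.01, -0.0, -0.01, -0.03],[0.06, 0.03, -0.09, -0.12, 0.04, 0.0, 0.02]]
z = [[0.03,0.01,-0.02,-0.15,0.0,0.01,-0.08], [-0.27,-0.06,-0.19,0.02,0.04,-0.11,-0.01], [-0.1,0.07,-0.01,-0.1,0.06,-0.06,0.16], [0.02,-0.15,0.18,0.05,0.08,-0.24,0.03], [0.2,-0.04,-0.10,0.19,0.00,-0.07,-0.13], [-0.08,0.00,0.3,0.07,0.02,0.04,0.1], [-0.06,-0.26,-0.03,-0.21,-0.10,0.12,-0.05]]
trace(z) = 0.00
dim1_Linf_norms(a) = [0.05, 0.07, 0.07, 0.11, 0.02, 0.07, 0.12]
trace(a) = 0.04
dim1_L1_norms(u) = [0.39, 0.67, 0.67, 0.75, 0.75, 0.54, 0.89]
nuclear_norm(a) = 0.49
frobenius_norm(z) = 0.84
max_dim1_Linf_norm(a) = 0.12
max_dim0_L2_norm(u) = 0.4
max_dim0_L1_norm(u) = 0.95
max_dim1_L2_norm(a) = 0.17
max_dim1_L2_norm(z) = 0.38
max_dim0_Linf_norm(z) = 0.3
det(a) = -0.00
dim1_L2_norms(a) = [0.06, 0.1, 0.1, 0.17, 0.03, 0.1, 0.17]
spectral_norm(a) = 0.25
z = a + u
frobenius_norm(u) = 0.83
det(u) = -0.00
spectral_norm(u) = 0.46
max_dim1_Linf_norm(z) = 0.3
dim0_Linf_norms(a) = [0.11, 0.03, 0.1, 0.12, 0.04, 0.02, 0.04]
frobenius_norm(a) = 0.30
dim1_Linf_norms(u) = [0.17, 0.22, 0.17, 0.22, 0.22, 0.24, 0.29]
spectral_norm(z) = 0.46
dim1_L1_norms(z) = [0.3, 0.7, 0.56, 0.75, 0.73, 0.61, 0.83]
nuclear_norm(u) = 1.83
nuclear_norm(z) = 1.92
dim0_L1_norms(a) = [0.43, 0.1, 0.26, 0.36, 0.14, 0.1, 0.17]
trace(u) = -0.04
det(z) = -0.00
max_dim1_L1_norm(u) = 0.89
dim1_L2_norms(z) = [0.17, 0.36, 0.24, 0.35, 0.33, 0.34, 0.38]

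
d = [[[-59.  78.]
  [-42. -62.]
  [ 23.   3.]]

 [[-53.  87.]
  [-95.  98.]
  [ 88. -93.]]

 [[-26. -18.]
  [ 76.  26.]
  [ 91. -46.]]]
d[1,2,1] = -93.0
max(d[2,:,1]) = 26.0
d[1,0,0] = -53.0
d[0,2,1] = 3.0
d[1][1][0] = -95.0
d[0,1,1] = -62.0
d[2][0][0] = -26.0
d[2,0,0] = -26.0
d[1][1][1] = 98.0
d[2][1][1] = 26.0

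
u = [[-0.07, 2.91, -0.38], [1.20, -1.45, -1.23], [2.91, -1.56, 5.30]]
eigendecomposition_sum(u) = [[-0.66, -0.02, -1.16],[-0.74, -0.02, -1.3],[3.28, 0.09, 5.75]] + [[1.53, 1.09, 0.56], [0.89, 0.63, 0.32], [-0.89, -0.63, -0.32]] + [[-0.94, 1.84, 0.23],[1.05, -2.06, -0.25],[0.52, -1.02, -0.13]]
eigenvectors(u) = [[0.19, -0.77, 0.62], [0.22, -0.45, -0.7], [-0.96, 0.45, -0.35]]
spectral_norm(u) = 6.36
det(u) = -29.14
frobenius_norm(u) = 7.26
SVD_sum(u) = [[-0.6, 0.44, -1.09], [0.00, -0.00, 0.01], [2.80, -2.09, 5.15]] + [[-0.23, 2.24, 1.03], [0.18, -1.75, -0.81], [-0.05, 0.48, 0.22]] + [[0.76,  0.23,  -0.32],[1.01,  0.3,  -0.43],[0.16,  0.05,  -0.07]]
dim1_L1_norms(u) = [3.36, 3.88, 9.77]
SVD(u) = [[-0.21, 0.78, 0.59], [0.00, -0.61, 0.79], [0.98, 0.17, 0.13]] @ diag([6.358239705303112, 3.1893459277769676, 1.4371361810487882]) @ [[0.45,  -0.34,  0.83], [-0.09,  0.90,  0.42], [0.89,  0.27,  -0.38]]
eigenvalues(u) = [5.06, 1.84, -3.13]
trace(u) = 3.78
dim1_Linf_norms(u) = [2.91, 1.45, 5.3]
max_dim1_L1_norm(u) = 9.77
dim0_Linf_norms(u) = [2.91, 2.91, 5.3]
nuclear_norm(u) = 10.98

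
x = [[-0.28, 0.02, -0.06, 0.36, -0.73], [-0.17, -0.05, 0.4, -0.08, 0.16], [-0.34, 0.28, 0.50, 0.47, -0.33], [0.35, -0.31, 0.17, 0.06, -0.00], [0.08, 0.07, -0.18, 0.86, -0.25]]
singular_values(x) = [1.31, 0.77, 0.58, 0.44, 0.13]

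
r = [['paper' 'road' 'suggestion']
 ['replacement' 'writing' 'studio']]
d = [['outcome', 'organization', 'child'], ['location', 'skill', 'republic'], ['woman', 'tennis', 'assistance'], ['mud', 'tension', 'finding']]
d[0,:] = ['outcome', 'organization', 'child']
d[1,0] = 'location'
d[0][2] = 'child'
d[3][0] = 'mud'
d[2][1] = 'tennis'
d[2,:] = ['woman', 'tennis', 'assistance']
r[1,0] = 'replacement'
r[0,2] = 'suggestion'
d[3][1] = 'tension'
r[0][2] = 'suggestion'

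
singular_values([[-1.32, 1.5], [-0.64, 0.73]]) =[2.22, 0.0]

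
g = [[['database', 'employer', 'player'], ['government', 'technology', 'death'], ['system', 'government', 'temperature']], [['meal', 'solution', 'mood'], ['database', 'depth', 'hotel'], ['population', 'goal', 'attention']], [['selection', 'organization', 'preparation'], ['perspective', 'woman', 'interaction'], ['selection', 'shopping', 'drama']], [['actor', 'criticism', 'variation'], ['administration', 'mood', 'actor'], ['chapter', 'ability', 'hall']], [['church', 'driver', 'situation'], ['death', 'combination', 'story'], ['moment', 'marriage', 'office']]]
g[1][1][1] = 'depth'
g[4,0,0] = 'church'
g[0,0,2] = 'player'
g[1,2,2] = 'attention'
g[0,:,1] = ['employer', 'technology', 'government']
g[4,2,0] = 'moment'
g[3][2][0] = 'chapter'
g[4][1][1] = 'combination'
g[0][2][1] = 'government'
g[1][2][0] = 'population'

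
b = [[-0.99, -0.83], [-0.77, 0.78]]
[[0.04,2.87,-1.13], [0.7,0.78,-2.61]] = b@ [[-0.43, -2.04, 2.16], [0.47, -1.02, -1.22]]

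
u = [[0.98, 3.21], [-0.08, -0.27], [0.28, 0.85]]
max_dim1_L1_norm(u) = 4.19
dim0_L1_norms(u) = [1.34, 4.33]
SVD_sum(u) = [[0.98, 3.21], [-0.08, -0.27], [0.26, 0.86]] + [[-0.00, 0.00], [0.00, -0.00], [0.02, -0.01]]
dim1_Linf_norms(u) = [3.21, 0.27, 0.85]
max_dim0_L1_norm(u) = 4.33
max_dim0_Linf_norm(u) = 3.21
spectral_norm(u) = 3.48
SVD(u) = [[-0.96,0.24],[0.08,-0.14],[-0.26,-0.96]] @ diag([3.4848721237504345, 0.019138471912282504]) @ [[-0.29, -0.96], [-0.96, 0.29]]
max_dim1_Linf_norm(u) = 3.21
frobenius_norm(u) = 3.48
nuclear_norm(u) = 3.50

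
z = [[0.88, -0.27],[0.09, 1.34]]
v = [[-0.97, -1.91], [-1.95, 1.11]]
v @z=[[-1.03, -2.3], [-1.62, 2.01]]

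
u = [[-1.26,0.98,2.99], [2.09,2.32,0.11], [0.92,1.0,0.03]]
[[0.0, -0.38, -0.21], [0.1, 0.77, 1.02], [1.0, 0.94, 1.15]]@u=[[-0.99, -1.09, -0.05], [2.42, 2.90, 0.41], [1.76, 4.31, 3.13]]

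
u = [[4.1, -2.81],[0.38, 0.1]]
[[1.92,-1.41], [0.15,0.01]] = u @[[0.42,-0.07], [-0.07,0.40]]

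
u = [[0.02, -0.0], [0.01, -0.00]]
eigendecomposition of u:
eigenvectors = [[0.00, 0.89], [1.0, 0.45]]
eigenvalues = [-0.0, 0.02]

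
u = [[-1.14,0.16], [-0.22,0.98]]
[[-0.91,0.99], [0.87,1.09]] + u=[[-2.05, 1.15], [0.65, 2.07]]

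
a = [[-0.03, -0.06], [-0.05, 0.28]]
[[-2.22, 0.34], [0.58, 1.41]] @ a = [[0.05, 0.23],[-0.09, 0.36]]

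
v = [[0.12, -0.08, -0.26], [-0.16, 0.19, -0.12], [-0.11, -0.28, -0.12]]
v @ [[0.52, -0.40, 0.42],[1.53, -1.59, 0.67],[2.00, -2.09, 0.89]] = [[-0.58, 0.62, -0.23], [-0.03, 0.01, -0.05], [-0.73, 0.74, -0.34]]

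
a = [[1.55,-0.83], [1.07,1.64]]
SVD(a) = [[-0.33, -0.94], [-0.94, 0.33]] @ diag([1.984641944052629, 1.7283218316931026]) @ [[-0.77, -0.64],[-0.64, 0.77]]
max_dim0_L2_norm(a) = 1.88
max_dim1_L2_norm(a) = 1.96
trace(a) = 3.19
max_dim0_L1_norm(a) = 2.62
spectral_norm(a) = 1.98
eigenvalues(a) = [(1.6+0.94j), (1.6-0.94j)]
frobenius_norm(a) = 2.63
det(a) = 3.43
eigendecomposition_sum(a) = [[0.78+0.51j,  (-0.41+0.7j)], [(0.54-0.91j),  0.82+0.43j]] + [[(0.78-0.51j), -0.41-0.70j],[0.54+0.91j, (0.82-0.43j)]]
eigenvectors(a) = [[0.03-0.66j, (0.03+0.66j)], [(-0.75+0j), -0.75-0.00j]]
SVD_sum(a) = [[0.50, 0.42], [1.44, 1.2]] + [[1.05, -1.25], [-0.37, 0.44]]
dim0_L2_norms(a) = [1.88, 1.84]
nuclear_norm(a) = 3.71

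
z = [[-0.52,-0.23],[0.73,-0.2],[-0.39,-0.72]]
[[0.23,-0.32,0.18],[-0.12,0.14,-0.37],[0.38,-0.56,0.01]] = z @ [[-0.27,  0.35,  -0.44], [-0.38,  0.59,  0.23]]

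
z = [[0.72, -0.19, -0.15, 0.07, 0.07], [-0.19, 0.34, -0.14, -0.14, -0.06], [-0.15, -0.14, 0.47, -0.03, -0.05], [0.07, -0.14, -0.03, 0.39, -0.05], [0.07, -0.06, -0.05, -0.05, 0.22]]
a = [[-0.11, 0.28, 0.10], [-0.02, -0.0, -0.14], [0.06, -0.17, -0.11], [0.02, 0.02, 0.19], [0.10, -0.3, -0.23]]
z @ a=[[-0.08, 0.21, 0.11], [-0.0, -0.01, -0.06], [0.04, -0.11, -0.04], [-0.00, 0.05, 0.12], [0.01, -0.04, -0.04]]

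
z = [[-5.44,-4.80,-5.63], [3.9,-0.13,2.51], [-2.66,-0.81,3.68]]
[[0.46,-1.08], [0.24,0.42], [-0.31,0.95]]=z @ [[0.09, -0.04], [-0.14, 0.00], [-0.05, 0.23]]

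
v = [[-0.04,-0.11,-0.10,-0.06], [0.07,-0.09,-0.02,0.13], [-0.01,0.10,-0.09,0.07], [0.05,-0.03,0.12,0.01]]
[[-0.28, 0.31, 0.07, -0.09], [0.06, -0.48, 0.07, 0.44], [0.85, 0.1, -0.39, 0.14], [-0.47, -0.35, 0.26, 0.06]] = v @ [[-2.70, 0.43, -0.15, 3.95],[3.43, 1.19, -1.96, -0.06],[-2.29, -2.52, 1.79, -1.23],[3.94, -3.47, -0.46, 1.03]]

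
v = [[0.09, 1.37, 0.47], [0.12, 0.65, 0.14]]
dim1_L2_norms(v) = [1.45, 0.68]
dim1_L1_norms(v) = [1.93, 0.91]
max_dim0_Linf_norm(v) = 1.37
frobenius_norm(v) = 1.60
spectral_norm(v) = 1.60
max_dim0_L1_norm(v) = 2.02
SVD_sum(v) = [[0.12,  1.38,  0.44],[0.06,  0.64,  0.2]] + [[-0.03, -0.01, 0.03], [0.06, 0.01, -0.06]]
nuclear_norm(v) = 1.70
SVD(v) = [[-0.91, -0.42], [-0.42, 0.91]] @ diag([1.5975571314685988, 0.10105054029457007]) @ [[-0.08, -0.95, -0.3], [0.71, 0.16, -0.69]]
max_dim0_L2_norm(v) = 1.52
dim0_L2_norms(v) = [0.15, 1.52, 0.49]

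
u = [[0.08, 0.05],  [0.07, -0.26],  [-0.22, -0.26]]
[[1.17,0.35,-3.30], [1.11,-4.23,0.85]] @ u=[[0.84, 0.83], [-0.39, 0.93]]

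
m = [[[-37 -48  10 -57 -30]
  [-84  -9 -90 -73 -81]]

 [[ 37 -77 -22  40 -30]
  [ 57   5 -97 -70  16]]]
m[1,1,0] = 57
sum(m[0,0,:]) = -162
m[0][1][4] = -81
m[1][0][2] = -22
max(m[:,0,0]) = 37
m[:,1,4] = [-81, 16]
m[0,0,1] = -48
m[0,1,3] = -73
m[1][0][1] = -77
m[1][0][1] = -77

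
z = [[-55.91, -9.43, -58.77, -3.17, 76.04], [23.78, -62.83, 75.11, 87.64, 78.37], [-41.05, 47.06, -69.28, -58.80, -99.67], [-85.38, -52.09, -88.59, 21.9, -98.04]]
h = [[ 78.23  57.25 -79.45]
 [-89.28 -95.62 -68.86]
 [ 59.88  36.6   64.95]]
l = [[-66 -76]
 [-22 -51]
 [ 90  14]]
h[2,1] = 36.6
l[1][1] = -51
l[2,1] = 14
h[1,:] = [-89.28, -95.62, -68.86]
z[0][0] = -55.91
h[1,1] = -95.62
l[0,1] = -76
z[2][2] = -69.28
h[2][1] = 36.6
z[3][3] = 21.9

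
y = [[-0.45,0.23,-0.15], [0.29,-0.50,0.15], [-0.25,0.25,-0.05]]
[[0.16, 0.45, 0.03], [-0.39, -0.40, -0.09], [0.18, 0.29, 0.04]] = y@ [[0.12,-0.85,0.04], [0.81,0.3,0.19], [-0.16,-0.0,-0.04]]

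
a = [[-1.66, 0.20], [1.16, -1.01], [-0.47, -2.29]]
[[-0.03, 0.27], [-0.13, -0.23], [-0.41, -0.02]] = a @ [[0.04,  -0.16], [0.17,  0.04]]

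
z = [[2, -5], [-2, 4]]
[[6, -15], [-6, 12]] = z @ [[3, 0], [0, 3]]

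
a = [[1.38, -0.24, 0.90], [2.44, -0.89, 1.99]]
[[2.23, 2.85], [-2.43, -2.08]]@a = [[10.03,  -3.07,  7.68], [-8.43,  2.43,  -6.33]]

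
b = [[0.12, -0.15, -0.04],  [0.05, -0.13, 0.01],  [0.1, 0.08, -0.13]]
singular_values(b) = [0.24, 0.19, 0.0]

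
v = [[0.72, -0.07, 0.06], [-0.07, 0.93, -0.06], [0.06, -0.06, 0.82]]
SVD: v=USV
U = [[-0.32, -0.20, -0.93], [0.85, -0.5, -0.18], [-0.42, -0.84, 0.33]]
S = [0.99, 0.8, 0.68]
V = [[-0.32,  0.85,  -0.42], [-0.2,  -0.5,  -0.84], [-0.93,  -0.18,  0.33]]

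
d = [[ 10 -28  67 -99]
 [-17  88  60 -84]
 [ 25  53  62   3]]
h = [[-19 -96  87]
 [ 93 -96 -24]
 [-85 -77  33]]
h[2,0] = -85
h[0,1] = -96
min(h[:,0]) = -85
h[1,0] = 93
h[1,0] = 93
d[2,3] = 3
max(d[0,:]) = 67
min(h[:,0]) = -85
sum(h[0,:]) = -28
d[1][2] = 60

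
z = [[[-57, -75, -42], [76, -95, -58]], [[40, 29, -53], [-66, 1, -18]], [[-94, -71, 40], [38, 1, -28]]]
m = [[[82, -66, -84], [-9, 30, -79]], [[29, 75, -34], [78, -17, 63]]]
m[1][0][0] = 29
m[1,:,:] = [[29, 75, -34], [78, -17, 63]]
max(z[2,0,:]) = 40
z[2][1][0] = 38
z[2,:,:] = [[-94, -71, 40], [38, 1, -28]]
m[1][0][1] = 75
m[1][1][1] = -17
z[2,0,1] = -71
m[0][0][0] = 82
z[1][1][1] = 1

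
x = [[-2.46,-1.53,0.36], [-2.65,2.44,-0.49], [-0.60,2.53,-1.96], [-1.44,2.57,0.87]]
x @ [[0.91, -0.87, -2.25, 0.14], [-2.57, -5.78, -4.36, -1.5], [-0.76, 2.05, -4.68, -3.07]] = [[1.42, 11.72, 10.52, 0.85], [-8.31, -12.80, -2.38, -2.53], [-5.56, -18.12, -0.51, 2.14], [-8.58, -11.82, -12.04, -6.73]]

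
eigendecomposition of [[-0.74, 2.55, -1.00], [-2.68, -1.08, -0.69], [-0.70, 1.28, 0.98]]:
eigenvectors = [[-0.02+0.66j, (-0.02-0.66j), (-0.33+0j)], [-0.70+0.00j, (-0.7-0j), (0.1+0j)], [0.05+0.28j, (0.05-0.28j), 0.94+0.00j]]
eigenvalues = [(-1.1+2.79j), (-1.1-2.79j), (1.36+0j)]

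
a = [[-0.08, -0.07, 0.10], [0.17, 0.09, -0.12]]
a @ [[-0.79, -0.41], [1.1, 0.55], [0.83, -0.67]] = [[0.07, -0.07],[-0.13, 0.06]]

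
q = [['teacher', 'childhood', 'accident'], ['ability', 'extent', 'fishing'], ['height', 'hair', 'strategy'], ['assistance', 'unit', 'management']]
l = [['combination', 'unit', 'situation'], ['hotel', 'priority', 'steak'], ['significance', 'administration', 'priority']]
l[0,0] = 'combination'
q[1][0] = 'ability'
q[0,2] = 'accident'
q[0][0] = 'teacher'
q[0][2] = 'accident'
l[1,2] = 'steak'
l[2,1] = 'administration'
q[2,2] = 'strategy'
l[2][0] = 'significance'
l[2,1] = 'administration'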